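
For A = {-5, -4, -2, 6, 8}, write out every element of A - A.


A - A = {a - a' : a, a' ∈ A}.
Compute a - a' for each ordered pair (a, a'):
a = -5: -5--5=0, -5--4=-1, -5--2=-3, -5-6=-11, -5-8=-13
a = -4: -4--5=1, -4--4=0, -4--2=-2, -4-6=-10, -4-8=-12
a = -2: -2--5=3, -2--4=2, -2--2=0, -2-6=-8, -2-8=-10
a = 6: 6--5=11, 6--4=10, 6--2=8, 6-6=0, 6-8=-2
a = 8: 8--5=13, 8--4=12, 8--2=10, 8-6=2, 8-8=0
Collecting distinct values (and noting 0 appears from a-a):
A - A = {-13, -12, -11, -10, -8, -3, -2, -1, 0, 1, 2, 3, 8, 10, 11, 12, 13}
|A - A| = 17

A - A = {-13, -12, -11, -10, -8, -3, -2, -1, 0, 1, 2, 3, 8, 10, 11, 12, 13}


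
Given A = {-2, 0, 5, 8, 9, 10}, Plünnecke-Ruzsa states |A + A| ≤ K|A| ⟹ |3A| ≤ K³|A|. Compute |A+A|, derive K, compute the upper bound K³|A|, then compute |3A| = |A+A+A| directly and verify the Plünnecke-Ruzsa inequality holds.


|A| = 6.
Step 1: Compute A + A by enumerating all 36 pairs.
A + A = {-4, -2, 0, 3, 5, 6, 7, 8, 9, 10, 13, 14, 15, 16, 17, 18, 19, 20}, so |A + A| = 18.
Step 2: Doubling constant K = |A + A|/|A| = 18/6 = 18/6 ≈ 3.0000.
Step 3: Plünnecke-Ruzsa gives |3A| ≤ K³·|A| = (3.0000)³ · 6 ≈ 162.0000.
Step 4: Compute 3A = A + A + A directly by enumerating all triples (a,b,c) ∈ A³; |3A| = 33.
Step 5: Check 33 ≤ 162.0000? Yes ✓.

K = 18/6, Plünnecke-Ruzsa bound K³|A| ≈ 162.0000, |3A| = 33, inequality holds.


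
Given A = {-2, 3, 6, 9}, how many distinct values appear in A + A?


A + A = {a + a' : a, a' ∈ A}; |A| = 4.
General bounds: 2|A| - 1 ≤ |A + A| ≤ |A|(|A|+1)/2, i.e. 7 ≤ |A + A| ≤ 10.
Lower bound 2|A|-1 is attained iff A is an arithmetic progression.
Enumerate sums a + a' for a ≤ a' (symmetric, so this suffices):
a = -2: -2+-2=-4, -2+3=1, -2+6=4, -2+9=7
a = 3: 3+3=6, 3+6=9, 3+9=12
a = 6: 6+6=12, 6+9=15
a = 9: 9+9=18
Distinct sums: {-4, 1, 4, 6, 7, 9, 12, 15, 18}
|A + A| = 9

|A + A| = 9


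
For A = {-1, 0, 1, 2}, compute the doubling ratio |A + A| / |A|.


|A| = 4.
Compute A + A by enumerating all 16 pairs.
A + A = {-2, -1, 0, 1, 2, 3, 4}, so |A + A| = 7.
K = |A + A| / |A| = 7/4 (already in lowest terms) ≈ 1.7500.
Reference: AP of size 4 gives K = 7/4 ≈ 1.7500; a fully generic set of size 4 gives K ≈ 2.5000.

|A| = 4, |A + A| = 7, K = 7/4.


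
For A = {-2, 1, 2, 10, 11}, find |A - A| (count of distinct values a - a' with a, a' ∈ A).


A - A = {a - a' : a, a' ∈ A}; |A| = 5.
Bounds: 2|A|-1 ≤ |A - A| ≤ |A|² - |A| + 1, i.e. 9 ≤ |A - A| ≤ 21.
Note: 0 ∈ A - A always (from a - a). The set is symmetric: if d ∈ A - A then -d ∈ A - A.
Enumerate nonzero differences d = a - a' with a > a' (then include -d):
Positive differences: {1, 3, 4, 8, 9, 10, 12, 13}
Full difference set: {0} ∪ (positive diffs) ∪ (negative diffs).
|A - A| = 1 + 2·8 = 17 (matches direct enumeration: 17).

|A - A| = 17


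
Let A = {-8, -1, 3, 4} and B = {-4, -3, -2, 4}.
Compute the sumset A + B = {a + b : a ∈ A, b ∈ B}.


A + B = {a + b : a ∈ A, b ∈ B}.
Enumerate all |A|·|B| = 4·4 = 16 pairs (a, b) and collect distinct sums.
a = -8: -8+-4=-12, -8+-3=-11, -8+-2=-10, -8+4=-4
a = -1: -1+-4=-5, -1+-3=-4, -1+-2=-3, -1+4=3
a = 3: 3+-4=-1, 3+-3=0, 3+-2=1, 3+4=7
a = 4: 4+-4=0, 4+-3=1, 4+-2=2, 4+4=8
Collecting distinct sums: A + B = {-12, -11, -10, -5, -4, -3, -1, 0, 1, 2, 3, 7, 8}
|A + B| = 13

A + B = {-12, -11, -10, -5, -4, -3, -1, 0, 1, 2, 3, 7, 8}


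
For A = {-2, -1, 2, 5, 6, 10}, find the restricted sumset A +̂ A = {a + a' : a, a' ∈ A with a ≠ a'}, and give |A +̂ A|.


Restricted sumset: A +̂ A = {a + a' : a ∈ A, a' ∈ A, a ≠ a'}.
Equivalently, take A + A and drop any sum 2a that is achievable ONLY as a + a for a ∈ A (i.e. sums representable only with equal summands).
Enumerate pairs (a, a') with a < a' (symmetric, so each unordered pair gives one sum; this covers all a ≠ a'):
  -2 + -1 = -3
  -2 + 2 = 0
  -2 + 5 = 3
  -2 + 6 = 4
  -2 + 10 = 8
  -1 + 2 = 1
  -1 + 5 = 4
  -1 + 6 = 5
  -1 + 10 = 9
  2 + 5 = 7
  2 + 6 = 8
  2 + 10 = 12
  5 + 6 = 11
  5 + 10 = 15
  6 + 10 = 16
Collected distinct sums: {-3, 0, 1, 3, 4, 5, 7, 8, 9, 11, 12, 15, 16}
|A +̂ A| = 13
(Reference bound: |A +̂ A| ≥ 2|A| - 3 for |A| ≥ 2, with |A| = 6 giving ≥ 9.)

|A +̂ A| = 13


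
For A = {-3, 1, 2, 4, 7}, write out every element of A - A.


A - A = {a - a' : a, a' ∈ A}.
Compute a - a' for each ordered pair (a, a'):
a = -3: -3--3=0, -3-1=-4, -3-2=-5, -3-4=-7, -3-7=-10
a = 1: 1--3=4, 1-1=0, 1-2=-1, 1-4=-3, 1-7=-6
a = 2: 2--3=5, 2-1=1, 2-2=0, 2-4=-2, 2-7=-5
a = 4: 4--3=7, 4-1=3, 4-2=2, 4-4=0, 4-7=-3
a = 7: 7--3=10, 7-1=6, 7-2=5, 7-4=3, 7-7=0
Collecting distinct values (and noting 0 appears from a-a):
A - A = {-10, -7, -6, -5, -4, -3, -2, -1, 0, 1, 2, 3, 4, 5, 6, 7, 10}
|A - A| = 17

A - A = {-10, -7, -6, -5, -4, -3, -2, -1, 0, 1, 2, 3, 4, 5, 6, 7, 10}


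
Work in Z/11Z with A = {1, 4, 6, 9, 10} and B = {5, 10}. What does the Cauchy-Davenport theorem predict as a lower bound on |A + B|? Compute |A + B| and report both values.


Cauchy-Davenport: |A + B| ≥ min(p, |A| + |B| - 1) for A, B nonempty in Z/pZ.
|A| = 5, |B| = 2, p = 11.
CD lower bound = min(11, 5 + 2 - 1) = min(11, 6) = 6.
Compute A + B mod 11 directly:
a = 1: 1+5=6, 1+10=0
a = 4: 4+5=9, 4+10=3
a = 6: 6+5=0, 6+10=5
a = 9: 9+5=3, 9+10=8
a = 10: 10+5=4, 10+10=9
A + B = {0, 3, 4, 5, 6, 8, 9}, so |A + B| = 7.
Verify: 7 ≥ 6? Yes ✓.

CD lower bound = 6, actual |A + B| = 7.


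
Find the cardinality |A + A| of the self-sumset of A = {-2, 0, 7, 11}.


A + A = {a + a' : a, a' ∈ A}; |A| = 4.
General bounds: 2|A| - 1 ≤ |A + A| ≤ |A|(|A|+1)/2, i.e. 7 ≤ |A + A| ≤ 10.
Lower bound 2|A|-1 is attained iff A is an arithmetic progression.
Enumerate sums a + a' for a ≤ a' (symmetric, so this suffices):
a = -2: -2+-2=-4, -2+0=-2, -2+7=5, -2+11=9
a = 0: 0+0=0, 0+7=7, 0+11=11
a = 7: 7+7=14, 7+11=18
a = 11: 11+11=22
Distinct sums: {-4, -2, 0, 5, 7, 9, 11, 14, 18, 22}
|A + A| = 10

|A + A| = 10


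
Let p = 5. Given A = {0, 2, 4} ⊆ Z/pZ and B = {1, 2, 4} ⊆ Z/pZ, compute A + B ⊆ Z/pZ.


Work in Z/5Z: reduce every sum a + b modulo 5.
Enumerate all 9 pairs:
a = 0: 0+1=1, 0+2=2, 0+4=4
a = 2: 2+1=3, 2+2=4, 2+4=1
a = 4: 4+1=0, 4+2=1, 4+4=3
Distinct residues collected: {0, 1, 2, 3, 4}
|A + B| = 5 (out of 5 total residues).

A + B = {0, 1, 2, 3, 4}


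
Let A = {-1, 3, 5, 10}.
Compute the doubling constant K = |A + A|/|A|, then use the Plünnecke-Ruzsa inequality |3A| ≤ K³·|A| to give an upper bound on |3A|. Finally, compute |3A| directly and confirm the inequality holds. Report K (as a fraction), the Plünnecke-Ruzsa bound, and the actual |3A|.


|A| = 4.
Step 1: Compute A + A by enumerating all 16 pairs.
A + A = {-2, 2, 4, 6, 8, 9, 10, 13, 15, 20}, so |A + A| = 10.
Step 2: Doubling constant K = |A + A|/|A| = 10/4 = 10/4 ≈ 2.5000.
Step 3: Plünnecke-Ruzsa gives |3A| ≤ K³·|A| = (2.5000)³ · 4 ≈ 62.5000.
Step 4: Compute 3A = A + A + A directly by enumerating all triples (a,b,c) ∈ A³; |3A| = 19.
Step 5: Check 19 ≤ 62.5000? Yes ✓.

K = 10/4, Plünnecke-Ruzsa bound K³|A| ≈ 62.5000, |3A| = 19, inequality holds.


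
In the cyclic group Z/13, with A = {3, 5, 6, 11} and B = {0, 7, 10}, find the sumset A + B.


Work in Z/13Z: reduce every sum a + b modulo 13.
Enumerate all 12 pairs:
a = 3: 3+0=3, 3+7=10, 3+10=0
a = 5: 5+0=5, 5+7=12, 5+10=2
a = 6: 6+0=6, 6+7=0, 6+10=3
a = 11: 11+0=11, 11+7=5, 11+10=8
Distinct residues collected: {0, 2, 3, 5, 6, 8, 10, 11, 12}
|A + B| = 9 (out of 13 total residues).

A + B = {0, 2, 3, 5, 6, 8, 10, 11, 12}


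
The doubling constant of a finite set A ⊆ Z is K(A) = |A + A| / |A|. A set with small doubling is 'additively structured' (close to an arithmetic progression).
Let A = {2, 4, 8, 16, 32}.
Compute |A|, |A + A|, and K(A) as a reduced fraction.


|A| = 5.
Compute A + A by enumerating all 25 pairs.
A + A = {4, 6, 8, 10, 12, 16, 18, 20, 24, 32, 34, 36, 40, 48, 64}, so |A + A| = 15.
K = |A + A| / |A| = 15/5 = 3/1 ≈ 3.0000.
Reference: AP of size 5 gives K = 9/5 ≈ 1.8000; a fully generic set of size 5 gives K ≈ 3.0000.

|A| = 5, |A + A| = 15, K = 15/5 = 3/1.


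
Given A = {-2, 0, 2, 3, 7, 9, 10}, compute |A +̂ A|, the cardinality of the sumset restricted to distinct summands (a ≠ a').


Restricted sumset: A +̂ A = {a + a' : a ∈ A, a' ∈ A, a ≠ a'}.
Equivalently, take A + A and drop any sum 2a that is achievable ONLY as a + a for a ∈ A (i.e. sums representable only with equal summands).
Enumerate pairs (a, a') with a < a' (symmetric, so each unordered pair gives one sum; this covers all a ≠ a'):
  -2 + 0 = -2
  -2 + 2 = 0
  -2 + 3 = 1
  -2 + 7 = 5
  -2 + 9 = 7
  -2 + 10 = 8
  0 + 2 = 2
  0 + 3 = 3
  0 + 7 = 7
  0 + 9 = 9
  0 + 10 = 10
  2 + 3 = 5
  2 + 7 = 9
  2 + 9 = 11
  2 + 10 = 12
  3 + 7 = 10
  3 + 9 = 12
  3 + 10 = 13
  7 + 9 = 16
  7 + 10 = 17
  9 + 10 = 19
Collected distinct sums: {-2, 0, 1, 2, 3, 5, 7, 8, 9, 10, 11, 12, 13, 16, 17, 19}
|A +̂ A| = 16
(Reference bound: |A +̂ A| ≥ 2|A| - 3 for |A| ≥ 2, with |A| = 7 giving ≥ 11.)

|A +̂ A| = 16


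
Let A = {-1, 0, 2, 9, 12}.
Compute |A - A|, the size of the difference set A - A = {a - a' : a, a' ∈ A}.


A - A = {a - a' : a, a' ∈ A}; |A| = 5.
Bounds: 2|A|-1 ≤ |A - A| ≤ |A|² - |A| + 1, i.e. 9 ≤ |A - A| ≤ 21.
Note: 0 ∈ A - A always (from a - a). The set is symmetric: if d ∈ A - A then -d ∈ A - A.
Enumerate nonzero differences d = a - a' with a > a' (then include -d):
Positive differences: {1, 2, 3, 7, 9, 10, 12, 13}
Full difference set: {0} ∪ (positive diffs) ∪ (negative diffs).
|A - A| = 1 + 2·8 = 17 (matches direct enumeration: 17).

|A - A| = 17


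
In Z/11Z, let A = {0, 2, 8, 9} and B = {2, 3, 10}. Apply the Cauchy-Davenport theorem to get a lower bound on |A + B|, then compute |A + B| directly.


Cauchy-Davenport: |A + B| ≥ min(p, |A| + |B| - 1) for A, B nonempty in Z/pZ.
|A| = 4, |B| = 3, p = 11.
CD lower bound = min(11, 4 + 3 - 1) = min(11, 6) = 6.
Compute A + B mod 11 directly:
a = 0: 0+2=2, 0+3=3, 0+10=10
a = 2: 2+2=4, 2+3=5, 2+10=1
a = 8: 8+2=10, 8+3=0, 8+10=7
a = 9: 9+2=0, 9+3=1, 9+10=8
A + B = {0, 1, 2, 3, 4, 5, 7, 8, 10}, so |A + B| = 9.
Verify: 9 ≥ 6? Yes ✓.

CD lower bound = 6, actual |A + B| = 9.


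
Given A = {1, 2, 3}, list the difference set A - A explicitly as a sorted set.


A - A = {a - a' : a, a' ∈ A}.
Compute a - a' for each ordered pair (a, a'):
a = 1: 1-1=0, 1-2=-1, 1-3=-2
a = 2: 2-1=1, 2-2=0, 2-3=-1
a = 3: 3-1=2, 3-2=1, 3-3=0
Collecting distinct values (and noting 0 appears from a-a):
A - A = {-2, -1, 0, 1, 2}
|A - A| = 5

A - A = {-2, -1, 0, 1, 2}


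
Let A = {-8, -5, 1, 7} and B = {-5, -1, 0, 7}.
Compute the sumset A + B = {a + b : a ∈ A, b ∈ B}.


A + B = {a + b : a ∈ A, b ∈ B}.
Enumerate all |A|·|B| = 4·4 = 16 pairs (a, b) and collect distinct sums.
a = -8: -8+-5=-13, -8+-1=-9, -8+0=-8, -8+7=-1
a = -5: -5+-5=-10, -5+-1=-6, -5+0=-5, -5+7=2
a = 1: 1+-5=-4, 1+-1=0, 1+0=1, 1+7=8
a = 7: 7+-5=2, 7+-1=6, 7+0=7, 7+7=14
Collecting distinct sums: A + B = {-13, -10, -9, -8, -6, -5, -4, -1, 0, 1, 2, 6, 7, 8, 14}
|A + B| = 15

A + B = {-13, -10, -9, -8, -6, -5, -4, -1, 0, 1, 2, 6, 7, 8, 14}


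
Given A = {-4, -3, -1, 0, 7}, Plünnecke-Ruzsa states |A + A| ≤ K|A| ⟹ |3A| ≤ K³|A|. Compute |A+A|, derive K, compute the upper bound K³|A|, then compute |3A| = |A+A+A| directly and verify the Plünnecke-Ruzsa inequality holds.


|A| = 5.
Step 1: Compute A + A by enumerating all 25 pairs.
A + A = {-8, -7, -6, -5, -4, -3, -2, -1, 0, 3, 4, 6, 7, 14}, so |A + A| = 14.
Step 2: Doubling constant K = |A + A|/|A| = 14/5 = 14/5 ≈ 2.8000.
Step 3: Plünnecke-Ruzsa gives |3A| ≤ K³·|A| = (2.8000)³ · 5 ≈ 109.7600.
Step 4: Compute 3A = A + A + A directly by enumerating all triples (a,b,c) ∈ A³; |3A| = 25.
Step 5: Check 25 ≤ 109.7600? Yes ✓.

K = 14/5, Plünnecke-Ruzsa bound K³|A| ≈ 109.7600, |3A| = 25, inequality holds.


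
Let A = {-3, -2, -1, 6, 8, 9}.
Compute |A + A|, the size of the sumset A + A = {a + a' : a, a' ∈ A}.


A + A = {a + a' : a, a' ∈ A}; |A| = 6.
General bounds: 2|A| - 1 ≤ |A + A| ≤ |A|(|A|+1)/2, i.e. 11 ≤ |A + A| ≤ 21.
Lower bound 2|A|-1 is attained iff A is an arithmetic progression.
Enumerate sums a + a' for a ≤ a' (symmetric, so this suffices):
a = -3: -3+-3=-6, -3+-2=-5, -3+-1=-4, -3+6=3, -3+8=5, -3+9=6
a = -2: -2+-2=-4, -2+-1=-3, -2+6=4, -2+8=6, -2+9=7
a = -1: -1+-1=-2, -1+6=5, -1+8=7, -1+9=8
a = 6: 6+6=12, 6+8=14, 6+9=15
a = 8: 8+8=16, 8+9=17
a = 9: 9+9=18
Distinct sums: {-6, -5, -4, -3, -2, 3, 4, 5, 6, 7, 8, 12, 14, 15, 16, 17, 18}
|A + A| = 17

|A + A| = 17


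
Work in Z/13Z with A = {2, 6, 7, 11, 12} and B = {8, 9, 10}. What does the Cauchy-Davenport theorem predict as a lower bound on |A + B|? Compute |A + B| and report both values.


Cauchy-Davenport: |A + B| ≥ min(p, |A| + |B| - 1) for A, B nonempty in Z/pZ.
|A| = 5, |B| = 3, p = 13.
CD lower bound = min(13, 5 + 3 - 1) = min(13, 7) = 7.
Compute A + B mod 13 directly:
a = 2: 2+8=10, 2+9=11, 2+10=12
a = 6: 6+8=1, 6+9=2, 6+10=3
a = 7: 7+8=2, 7+9=3, 7+10=4
a = 11: 11+8=6, 11+9=7, 11+10=8
a = 12: 12+8=7, 12+9=8, 12+10=9
A + B = {1, 2, 3, 4, 6, 7, 8, 9, 10, 11, 12}, so |A + B| = 11.
Verify: 11 ≥ 7? Yes ✓.

CD lower bound = 7, actual |A + B| = 11.


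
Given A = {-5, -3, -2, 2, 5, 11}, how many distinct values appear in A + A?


A + A = {a + a' : a, a' ∈ A}; |A| = 6.
General bounds: 2|A| - 1 ≤ |A + A| ≤ |A|(|A|+1)/2, i.e. 11 ≤ |A + A| ≤ 21.
Lower bound 2|A|-1 is attained iff A is an arithmetic progression.
Enumerate sums a + a' for a ≤ a' (symmetric, so this suffices):
a = -5: -5+-5=-10, -5+-3=-8, -5+-2=-7, -5+2=-3, -5+5=0, -5+11=6
a = -3: -3+-3=-6, -3+-2=-5, -3+2=-1, -3+5=2, -3+11=8
a = -2: -2+-2=-4, -2+2=0, -2+5=3, -2+11=9
a = 2: 2+2=4, 2+5=7, 2+11=13
a = 5: 5+5=10, 5+11=16
a = 11: 11+11=22
Distinct sums: {-10, -8, -7, -6, -5, -4, -3, -1, 0, 2, 3, 4, 6, 7, 8, 9, 10, 13, 16, 22}
|A + A| = 20

|A + A| = 20


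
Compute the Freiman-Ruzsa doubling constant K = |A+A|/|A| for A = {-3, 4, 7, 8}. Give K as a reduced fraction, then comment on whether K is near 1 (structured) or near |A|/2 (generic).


|A| = 4.
Compute A + A by enumerating all 16 pairs.
A + A = {-6, 1, 4, 5, 8, 11, 12, 14, 15, 16}, so |A + A| = 10.
K = |A + A| / |A| = 10/4 = 5/2 ≈ 2.5000.
Reference: AP of size 4 gives K = 7/4 ≈ 1.7500; a fully generic set of size 4 gives K ≈ 2.5000.

|A| = 4, |A + A| = 10, K = 10/4 = 5/2.


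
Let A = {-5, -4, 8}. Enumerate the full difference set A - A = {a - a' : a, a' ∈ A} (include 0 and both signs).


A - A = {a - a' : a, a' ∈ A}.
Compute a - a' for each ordered pair (a, a'):
a = -5: -5--5=0, -5--4=-1, -5-8=-13
a = -4: -4--5=1, -4--4=0, -4-8=-12
a = 8: 8--5=13, 8--4=12, 8-8=0
Collecting distinct values (and noting 0 appears from a-a):
A - A = {-13, -12, -1, 0, 1, 12, 13}
|A - A| = 7

A - A = {-13, -12, -1, 0, 1, 12, 13}


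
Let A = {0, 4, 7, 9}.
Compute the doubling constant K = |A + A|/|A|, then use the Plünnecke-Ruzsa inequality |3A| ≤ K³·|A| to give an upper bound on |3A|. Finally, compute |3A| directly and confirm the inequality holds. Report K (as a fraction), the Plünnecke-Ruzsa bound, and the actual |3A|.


|A| = 4.
Step 1: Compute A + A by enumerating all 16 pairs.
A + A = {0, 4, 7, 8, 9, 11, 13, 14, 16, 18}, so |A + A| = 10.
Step 2: Doubling constant K = |A + A|/|A| = 10/4 = 10/4 ≈ 2.5000.
Step 3: Plünnecke-Ruzsa gives |3A| ≤ K³·|A| = (2.5000)³ · 4 ≈ 62.5000.
Step 4: Compute 3A = A + A + A directly by enumerating all triples (a,b,c) ∈ A³; |3A| = 19.
Step 5: Check 19 ≤ 62.5000? Yes ✓.

K = 10/4, Plünnecke-Ruzsa bound K³|A| ≈ 62.5000, |3A| = 19, inequality holds.


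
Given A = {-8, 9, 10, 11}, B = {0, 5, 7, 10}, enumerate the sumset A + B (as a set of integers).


A + B = {a + b : a ∈ A, b ∈ B}.
Enumerate all |A|·|B| = 4·4 = 16 pairs (a, b) and collect distinct sums.
a = -8: -8+0=-8, -8+5=-3, -8+7=-1, -8+10=2
a = 9: 9+0=9, 9+5=14, 9+7=16, 9+10=19
a = 10: 10+0=10, 10+5=15, 10+7=17, 10+10=20
a = 11: 11+0=11, 11+5=16, 11+7=18, 11+10=21
Collecting distinct sums: A + B = {-8, -3, -1, 2, 9, 10, 11, 14, 15, 16, 17, 18, 19, 20, 21}
|A + B| = 15

A + B = {-8, -3, -1, 2, 9, 10, 11, 14, 15, 16, 17, 18, 19, 20, 21}


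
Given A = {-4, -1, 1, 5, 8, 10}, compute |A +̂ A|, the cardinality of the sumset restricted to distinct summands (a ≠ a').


Restricted sumset: A +̂ A = {a + a' : a ∈ A, a' ∈ A, a ≠ a'}.
Equivalently, take A + A and drop any sum 2a that is achievable ONLY as a + a for a ∈ A (i.e. sums representable only with equal summands).
Enumerate pairs (a, a') with a < a' (symmetric, so each unordered pair gives one sum; this covers all a ≠ a'):
  -4 + -1 = -5
  -4 + 1 = -3
  -4 + 5 = 1
  -4 + 8 = 4
  -4 + 10 = 6
  -1 + 1 = 0
  -1 + 5 = 4
  -1 + 8 = 7
  -1 + 10 = 9
  1 + 5 = 6
  1 + 8 = 9
  1 + 10 = 11
  5 + 8 = 13
  5 + 10 = 15
  8 + 10 = 18
Collected distinct sums: {-5, -3, 0, 1, 4, 6, 7, 9, 11, 13, 15, 18}
|A +̂ A| = 12
(Reference bound: |A +̂ A| ≥ 2|A| - 3 for |A| ≥ 2, with |A| = 6 giving ≥ 9.)

|A +̂ A| = 12


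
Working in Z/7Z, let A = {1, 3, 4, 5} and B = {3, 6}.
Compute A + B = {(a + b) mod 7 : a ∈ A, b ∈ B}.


Work in Z/7Z: reduce every sum a + b modulo 7.
Enumerate all 8 pairs:
a = 1: 1+3=4, 1+6=0
a = 3: 3+3=6, 3+6=2
a = 4: 4+3=0, 4+6=3
a = 5: 5+3=1, 5+6=4
Distinct residues collected: {0, 1, 2, 3, 4, 6}
|A + B| = 6 (out of 7 total residues).

A + B = {0, 1, 2, 3, 4, 6}


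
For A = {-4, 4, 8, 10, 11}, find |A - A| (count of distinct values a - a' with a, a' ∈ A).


A - A = {a - a' : a, a' ∈ A}; |A| = 5.
Bounds: 2|A|-1 ≤ |A - A| ≤ |A|² - |A| + 1, i.e. 9 ≤ |A - A| ≤ 21.
Note: 0 ∈ A - A always (from a - a). The set is symmetric: if d ∈ A - A then -d ∈ A - A.
Enumerate nonzero differences d = a - a' with a > a' (then include -d):
Positive differences: {1, 2, 3, 4, 6, 7, 8, 12, 14, 15}
Full difference set: {0} ∪ (positive diffs) ∪ (negative diffs).
|A - A| = 1 + 2·10 = 21 (matches direct enumeration: 21).

|A - A| = 21


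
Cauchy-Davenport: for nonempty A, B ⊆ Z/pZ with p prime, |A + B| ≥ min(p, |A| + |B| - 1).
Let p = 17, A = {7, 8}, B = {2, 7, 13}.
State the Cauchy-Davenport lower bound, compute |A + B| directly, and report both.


Cauchy-Davenport: |A + B| ≥ min(p, |A| + |B| - 1) for A, B nonempty in Z/pZ.
|A| = 2, |B| = 3, p = 17.
CD lower bound = min(17, 2 + 3 - 1) = min(17, 4) = 4.
Compute A + B mod 17 directly:
a = 7: 7+2=9, 7+7=14, 7+13=3
a = 8: 8+2=10, 8+7=15, 8+13=4
A + B = {3, 4, 9, 10, 14, 15}, so |A + B| = 6.
Verify: 6 ≥ 4? Yes ✓.

CD lower bound = 4, actual |A + B| = 6.


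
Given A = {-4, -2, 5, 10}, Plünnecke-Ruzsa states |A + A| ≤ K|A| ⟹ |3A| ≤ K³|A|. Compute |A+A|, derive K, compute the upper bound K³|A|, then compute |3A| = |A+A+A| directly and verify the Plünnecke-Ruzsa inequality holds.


|A| = 4.
Step 1: Compute A + A by enumerating all 16 pairs.
A + A = {-8, -6, -4, 1, 3, 6, 8, 10, 15, 20}, so |A + A| = 10.
Step 2: Doubling constant K = |A + A|/|A| = 10/4 = 10/4 ≈ 2.5000.
Step 3: Plünnecke-Ruzsa gives |3A| ≤ K³·|A| = (2.5000)³ · 4 ≈ 62.5000.
Step 4: Compute 3A = A + A + A directly by enumerating all triples (a,b,c) ∈ A³; |3A| = 19.
Step 5: Check 19 ≤ 62.5000? Yes ✓.

K = 10/4, Plünnecke-Ruzsa bound K³|A| ≈ 62.5000, |3A| = 19, inequality holds.


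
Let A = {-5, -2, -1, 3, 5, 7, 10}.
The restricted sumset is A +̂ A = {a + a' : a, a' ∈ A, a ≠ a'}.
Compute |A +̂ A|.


Restricted sumset: A +̂ A = {a + a' : a ∈ A, a' ∈ A, a ≠ a'}.
Equivalently, take A + A and drop any sum 2a that is achievable ONLY as a + a for a ∈ A (i.e. sums representable only with equal summands).
Enumerate pairs (a, a') with a < a' (symmetric, so each unordered pair gives one sum; this covers all a ≠ a'):
  -5 + -2 = -7
  -5 + -1 = -6
  -5 + 3 = -2
  -5 + 5 = 0
  -5 + 7 = 2
  -5 + 10 = 5
  -2 + -1 = -3
  -2 + 3 = 1
  -2 + 5 = 3
  -2 + 7 = 5
  -2 + 10 = 8
  -1 + 3 = 2
  -1 + 5 = 4
  -1 + 7 = 6
  -1 + 10 = 9
  3 + 5 = 8
  3 + 7 = 10
  3 + 10 = 13
  5 + 7 = 12
  5 + 10 = 15
  7 + 10 = 17
Collected distinct sums: {-7, -6, -3, -2, 0, 1, 2, 3, 4, 5, 6, 8, 9, 10, 12, 13, 15, 17}
|A +̂ A| = 18
(Reference bound: |A +̂ A| ≥ 2|A| - 3 for |A| ≥ 2, with |A| = 7 giving ≥ 11.)

|A +̂ A| = 18


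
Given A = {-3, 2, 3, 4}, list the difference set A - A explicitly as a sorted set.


A - A = {a - a' : a, a' ∈ A}.
Compute a - a' for each ordered pair (a, a'):
a = -3: -3--3=0, -3-2=-5, -3-3=-6, -3-4=-7
a = 2: 2--3=5, 2-2=0, 2-3=-1, 2-4=-2
a = 3: 3--3=6, 3-2=1, 3-3=0, 3-4=-1
a = 4: 4--3=7, 4-2=2, 4-3=1, 4-4=0
Collecting distinct values (and noting 0 appears from a-a):
A - A = {-7, -6, -5, -2, -1, 0, 1, 2, 5, 6, 7}
|A - A| = 11

A - A = {-7, -6, -5, -2, -1, 0, 1, 2, 5, 6, 7}


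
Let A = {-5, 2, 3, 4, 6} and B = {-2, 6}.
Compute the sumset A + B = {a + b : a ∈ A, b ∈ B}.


A + B = {a + b : a ∈ A, b ∈ B}.
Enumerate all |A|·|B| = 5·2 = 10 pairs (a, b) and collect distinct sums.
a = -5: -5+-2=-7, -5+6=1
a = 2: 2+-2=0, 2+6=8
a = 3: 3+-2=1, 3+6=9
a = 4: 4+-2=2, 4+6=10
a = 6: 6+-2=4, 6+6=12
Collecting distinct sums: A + B = {-7, 0, 1, 2, 4, 8, 9, 10, 12}
|A + B| = 9

A + B = {-7, 0, 1, 2, 4, 8, 9, 10, 12}


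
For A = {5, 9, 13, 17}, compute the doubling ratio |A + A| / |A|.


|A| = 4.
Compute A + A by enumerating all 16 pairs.
A + A = {10, 14, 18, 22, 26, 30, 34}, so |A + A| = 7.
K = |A + A| / |A| = 7/4 (already in lowest terms) ≈ 1.7500.
Reference: AP of size 4 gives K = 7/4 ≈ 1.7500; a fully generic set of size 4 gives K ≈ 2.5000.

|A| = 4, |A + A| = 7, K = 7/4.


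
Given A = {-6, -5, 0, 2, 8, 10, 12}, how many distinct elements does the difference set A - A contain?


A - A = {a - a' : a, a' ∈ A}; |A| = 7.
Bounds: 2|A|-1 ≤ |A - A| ≤ |A|² - |A| + 1, i.e. 13 ≤ |A - A| ≤ 43.
Note: 0 ∈ A - A always (from a - a). The set is symmetric: if d ∈ A - A then -d ∈ A - A.
Enumerate nonzero differences d = a - a' with a > a' (then include -d):
Positive differences: {1, 2, 4, 5, 6, 7, 8, 10, 12, 13, 14, 15, 16, 17, 18}
Full difference set: {0} ∪ (positive diffs) ∪ (negative diffs).
|A - A| = 1 + 2·15 = 31 (matches direct enumeration: 31).

|A - A| = 31


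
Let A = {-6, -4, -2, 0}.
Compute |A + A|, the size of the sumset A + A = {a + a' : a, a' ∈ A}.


A + A = {a + a' : a, a' ∈ A}; |A| = 4.
General bounds: 2|A| - 1 ≤ |A + A| ≤ |A|(|A|+1)/2, i.e. 7 ≤ |A + A| ≤ 10.
Lower bound 2|A|-1 is attained iff A is an arithmetic progression.
Enumerate sums a + a' for a ≤ a' (symmetric, so this suffices):
a = -6: -6+-6=-12, -6+-4=-10, -6+-2=-8, -6+0=-6
a = -4: -4+-4=-8, -4+-2=-6, -4+0=-4
a = -2: -2+-2=-4, -2+0=-2
a = 0: 0+0=0
Distinct sums: {-12, -10, -8, -6, -4, -2, 0}
|A + A| = 7

|A + A| = 7


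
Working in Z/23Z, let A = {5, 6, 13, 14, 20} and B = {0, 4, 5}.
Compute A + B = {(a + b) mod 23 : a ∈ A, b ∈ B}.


Work in Z/23Z: reduce every sum a + b modulo 23.
Enumerate all 15 pairs:
a = 5: 5+0=5, 5+4=9, 5+5=10
a = 6: 6+0=6, 6+4=10, 6+5=11
a = 13: 13+0=13, 13+4=17, 13+5=18
a = 14: 14+0=14, 14+4=18, 14+5=19
a = 20: 20+0=20, 20+4=1, 20+5=2
Distinct residues collected: {1, 2, 5, 6, 9, 10, 11, 13, 14, 17, 18, 19, 20}
|A + B| = 13 (out of 23 total residues).

A + B = {1, 2, 5, 6, 9, 10, 11, 13, 14, 17, 18, 19, 20}


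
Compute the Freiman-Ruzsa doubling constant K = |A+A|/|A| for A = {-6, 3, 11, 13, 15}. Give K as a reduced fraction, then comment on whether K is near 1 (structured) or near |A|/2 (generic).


|A| = 5.
Compute A + A by enumerating all 25 pairs.
A + A = {-12, -3, 5, 6, 7, 9, 14, 16, 18, 22, 24, 26, 28, 30}, so |A + A| = 14.
K = |A + A| / |A| = 14/5 (already in lowest terms) ≈ 2.8000.
Reference: AP of size 5 gives K = 9/5 ≈ 1.8000; a fully generic set of size 5 gives K ≈ 3.0000.

|A| = 5, |A + A| = 14, K = 14/5.


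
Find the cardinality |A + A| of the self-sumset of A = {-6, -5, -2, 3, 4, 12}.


A + A = {a + a' : a, a' ∈ A}; |A| = 6.
General bounds: 2|A| - 1 ≤ |A + A| ≤ |A|(|A|+1)/2, i.e. 11 ≤ |A + A| ≤ 21.
Lower bound 2|A|-1 is attained iff A is an arithmetic progression.
Enumerate sums a + a' for a ≤ a' (symmetric, so this suffices):
a = -6: -6+-6=-12, -6+-5=-11, -6+-2=-8, -6+3=-3, -6+4=-2, -6+12=6
a = -5: -5+-5=-10, -5+-2=-7, -5+3=-2, -5+4=-1, -5+12=7
a = -2: -2+-2=-4, -2+3=1, -2+4=2, -2+12=10
a = 3: 3+3=6, 3+4=7, 3+12=15
a = 4: 4+4=8, 4+12=16
a = 12: 12+12=24
Distinct sums: {-12, -11, -10, -8, -7, -4, -3, -2, -1, 1, 2, 6, 7, 8, 10, 15, 16, 24}
|A + A| = 18

|A + A| = 18


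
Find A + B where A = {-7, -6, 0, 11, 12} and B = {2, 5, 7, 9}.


A + B = {a + b : a ∈ A, b ∈ B}.
Enumerate all |A|·|B| = 5·4 = 20 pairs (a, b) and collect distinct sums.
a = -7: -7+2=-5, -7+5=-2, -7+7=0, -7+9=2
a = -6: -6+2=-4, -6+5=-1, -6+7=1, -6+9=3
a = 0: 0+2=2, 0+5=5, 0+7=7, 0+9=9
a = 11: 11+2=13, 11+5=16, 11+7=18, 11+9=20
a = 12: 12+2=14, 12+5=17, 12+7=19, 12+9=21
Collecting distinct sums: A + B = {-5, -4, -2, -1, 0, 1, 2, 3, 5, 7, 9, 13, 14, 16, 17, 18, 19, 20, 21}
|A + B| = 19

A + B = {-5, -4, -2, -1, 0, 1, 2, 3, 5, 7, 9, 13, 14, 16, 17, 18, 19, 20, 21}


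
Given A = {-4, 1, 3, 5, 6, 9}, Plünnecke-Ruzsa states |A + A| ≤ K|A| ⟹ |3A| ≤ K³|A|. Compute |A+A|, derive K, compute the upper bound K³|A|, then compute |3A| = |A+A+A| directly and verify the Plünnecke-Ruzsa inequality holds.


|A| = 6.
Step 1: Compute A + A by enumerating all 36 pairs.
A + A = {-8, -3, -1, 1, 2, 4, 5, 6, 7, 8, 9, 10, 11, 12, 14, 15, 18}, so |A + A| = 17.
Step 2: Doubling constant K = |A + A|/|A| = 17/6 = 17/6 ≈ 2.8333.
Step 3: Plünnecke-Ruzsa gives |3A| ≤ K³·|A| = (2.8333)³ · 6 ≈ 136.4722.
Step 4: Compute 3A = A + A + A directly by enumerating all triples (a,b,c) ∈ A³; |3A| = 30.
Step 5: Check 30 ≤ 136.4722? Yes ✓.

K = 17/6, Plünnecke-Ruzsa bound K³|A| ≈ 136.4722, |3A| = 30, inequality holds.


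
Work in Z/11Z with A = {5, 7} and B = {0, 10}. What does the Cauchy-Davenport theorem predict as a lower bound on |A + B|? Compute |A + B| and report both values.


Cauchy-Davenport: |A + B| ≥ min(p, |A| + |B| - 1) for A, B nonempty in Z/pZ.
|A| = 2, |B| = 2, p = 11.
CD lower bound = min(11, 2 + 2 - 1) = min(11, 3) = 3.
Compute A + B mod 11 directly:
a = 5: 5+0=5, 5+10=4
a = 7: 7+0=7, 7+10=6
A + B = {4, 5, 6, 7}, so |A + B| = 4.
Verify: 4 ≥ 3? Yes ✓.

CD lower bound = 3, actual |A + B| = 4.


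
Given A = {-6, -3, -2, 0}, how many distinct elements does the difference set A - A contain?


A - A = {a - a' : a, a' ∈ A}; |A| = 4.
Bounds: 2|A|-1 ≤ |A - A| ≤ |A|² - |A| + 1, i.e. 7 ≤ |A - A| ≤ 13.
Note: 0 ∈ A - A always (from a - a). The set is symmetric: if d ∈ A - A then -d ∈ A - A.
Enumerate nonzero differences d = a - a' with a > a' (then include -d):
Positive differences: {1, 2, 3, 4, 6}
Full difference set: {0} ∪ (positive diffs) ∪ (negative diffs).
|A - A| = 1 + 2·5 = 11 (matches direct enumeration: 11).

|A - A| = 11


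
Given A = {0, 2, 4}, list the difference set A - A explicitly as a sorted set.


A - A = {a - a' : a, a' ∈ A}.
Compute a - a' for each ordered pair (a, a'):
a = 0: 0-0=0, 0-2=-2, 0-4=-4
a = 2: 2-0=2, 2-2=0, 2-4=-2
a = 4: 4-0=4, 4-2=2, 4-4=0
Collecting distinct values (and noting 0 appears from a-a):
A - A = {-4, -2, 0, 2, 4}
|A - A| = 5

A - A = {-4, -2, 0, 2, 4}


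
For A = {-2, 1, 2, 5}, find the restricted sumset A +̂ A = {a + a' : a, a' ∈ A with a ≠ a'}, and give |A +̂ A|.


Restricted sumset: A +̂ A = {a + a' : a ∈ A, a' ∈ A, a ≠ a'}.
Equivalently, take A + A and drop any sum 2a that is achievable ONLY as a + a for a ∈ A (i.e. sums representable only with equal summands).
Enumerate pairs (a, a') with a < a' (symmetric, so each unordered pair gives one sum; this covers all a ≠ a'):
  -2 + 1 = -1
  -2 + 2 = 0
  -2 + 5 = 3
  1 + 2 = 3
  1 + 5 = 6
  2 + 5 = 7
Collected distinct sums: {-1, 0, 3, 6, 7}
|A +̂ A| = 5
(Reference bound: |A +̂ A| ≥ 2|A| - 3 for |A| ≥ 2, with |A| = 4 giving ≥ 5.)

|A +̂ A| = 5


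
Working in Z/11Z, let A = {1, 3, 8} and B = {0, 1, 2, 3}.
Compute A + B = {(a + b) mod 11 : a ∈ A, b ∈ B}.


Work in Z/11Z: reduce every sum a + b modulo 11.
Enumerate all 12 pairs:
a = 1: 1+0=1, 1+1=2, 1+2=3, 1+3=4
a = 3: 3+0=3, 3+1=4, 3+2=5, 3+3=6
a = 8: 8+0=8, 8+1=9, 8+2=10, 8+3=0
Distinct residues collected: {0, 1, 2, 3, 4, 5, 6, 8, 9, 10}
|A + B| = 10 (out of 11 total residues).

A + B = {0, 1, 2, 3, 4, 5, 6, 8, 9, 10}


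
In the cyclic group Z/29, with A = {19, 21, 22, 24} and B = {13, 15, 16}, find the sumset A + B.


Work in Z/29Z: reduce every sum a + b modulo 29.
Enumerate all 12 pairs:
a = 19: 19+13=3, 19+15=5, 19+16=6
a = 21: 21+13=5, 21+15=7, 21+16=8
a = 22: 22+13=6, 22+15=8, 22+16=9
a = 24: 24+13=8, 24+15=10, 24+16=11
Distinct residues collected: {3, 5, 6, 7, 8, 9, 10, 11}
|A + B| = 8 (out of 29 total residues).

A + B = {3, 5, 6, 7, 8, 9, 10, 11}


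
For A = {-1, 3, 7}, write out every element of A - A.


A - A = {a - a' : a, a' ∈ A}.
Compute a - a' for each ordered pair (a, a'):
a = -1: -1--1=0, -1-3=-4, -1-7=-8
a = 3: 3--1=4, 3-3=0, 3-7=-4
a = 7: 7--1=8, 7-3=4, 7-7=0
Collecting distinct values (and noting 0 appears from a-a):
A - A = {-8, -4, 0, 4, 8}
|A - A| = 5

A - A = {-8, -4, 0, 4, 8}


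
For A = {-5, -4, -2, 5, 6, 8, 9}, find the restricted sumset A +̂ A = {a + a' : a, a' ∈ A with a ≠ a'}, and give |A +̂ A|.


Restricted sumset: A +̂ A = {a + a' : a ∈ A, a' ∈ A, a ≠ a'}.
Equivalently, take A + A and drop any sum 2a that is achievable ONLY as a + a for a ∈ A (i.e. sums representable only with equal summands).
Enumerate pairs (a, a') with a < a' (symmetric, so each unordered pair gives one sum; this covers all a ≠ a'):
  -5 + -4 = -9
  -5 + -2 = -7
  -5 + 5 = 0
  -5 + 6 = 1
  -5 + 8 = 3
  -5 + 9 = 4
  -4 + -2 = -6
  -4 + 5 = 1
  -4 + 6 = 2
  -4 + 8 = 4
  -4 + 9 = 5
  -2 + 5 = 3
  -2 + 6 = 4
  -2 + 8 = 6
  -2 + 9 = 7
  5 + 6 = 11
  5 + 8 = 13
  5 + 9 = 14
  6 + 8 = 14
  6 + 9 = 15
  8 + 9 = 17
Collected distinct sums: {-9, -7, -6, 0, 1, 2, 3, 4, 5, 6, 7, 11, 13, 14, 15, 17}
|A +̂ A| = 16
(Reference bound: |A +̂ A| ≥ 2|A| - 3 for |A| ≥ 2, with |A| = 7 giving ≥ 11.)

|A +̂ A| = 16


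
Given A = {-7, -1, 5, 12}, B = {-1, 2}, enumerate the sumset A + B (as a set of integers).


A + B = {a + b : a ∈ A, b ∈ B}.
Enumerate all |A|·|B| = 4·2 = 8 pairs (a, b) and collect distinct sums.
a = -7: -7+-1=-8, -7+2=-5
a = -1: -1+-1=-2, -1+2=1
a = 5: 5+-1=4, 5+2=7
a = 12: 12+-1=11, 12+2=14
Collecting distinct sums: A + B = {-8, -5, -2, 1, 4, 7, 11, 14}
|A + B| = 8

A + B = {-8, -5, -2, 1, 4, 7, 11, 14}


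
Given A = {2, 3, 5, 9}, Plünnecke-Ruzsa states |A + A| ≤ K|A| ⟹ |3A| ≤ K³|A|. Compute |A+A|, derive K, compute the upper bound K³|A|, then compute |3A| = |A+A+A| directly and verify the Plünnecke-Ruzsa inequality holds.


|A| = 4.
Step 1: Compute A + A by enumerating all 16 pairs.
A + A = {4, 5, 6, 7, 8, 10, 11, 12, 14, 18}, so |A + A| = 10.
Step 2: Doubling constant K = |A + A|/|A| = 10/4 = 10/4 ≈ 2.5000.
Step 3: Plünnecke-Ruzsa gives |3A| ≤ K³·|A| = (2.5000)³ · 4 ≈ 62.5000.
Step 4: Compute 3A = A + A + A directly by enumerating all triples (a,b,c) ∈ A³; |3A| = 17.
Step 5: Check 17 ≤ 62.5000? Yes ✓.

K = 10/4, Plünnecke-Ruzsa bound K³|A| ≈ 62.5000, |3A| = 17, inequality holds.


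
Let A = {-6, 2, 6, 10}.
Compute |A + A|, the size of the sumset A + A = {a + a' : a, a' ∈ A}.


A + A = {a + a' : a, a' ∈ A}; |A| = 4.
General bounds: 2|A| - 1 ≤ |A + A| ≤ |A|(|A|+1)/2, i.e. 7 ≤ |A + A| ≤ 10.
Lower bound 2|A|-1 is attained iff A is an arithmetic progression.
Enumerate sums a + a' for a ≤ a' (symmetric, so this suffices):
a = -6: -6+-6=-12, -6+2=-4, -6+6=0, -6+10=4
a = 2: 2+2=4, 2+6=8, 2+10=12
a = 6: 6+6=12, 6+10=16
a = 10: 10+10=20
Distinct sums: {-12, -4, 0, 4, 8, 12, 16, 20}
|A + A| = 8

|A + A| = 8


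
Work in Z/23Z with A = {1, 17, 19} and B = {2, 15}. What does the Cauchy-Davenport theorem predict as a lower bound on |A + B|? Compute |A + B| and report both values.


Cauchy-Davenport: |A + B| ≥ min(p, |A| + |B| - 1) for A, B nonempty in Z/pZ.
|A| = 3, |B| = 2, p = 23.
CD lower bound = min(23, 3 + 2 - 1) = min(23, 4) = 4.
Compute A + B mod 23 directly:
a = 1: 1+2=3, 1+15=16
a = 17: 17+2=19, 17+15=9
a = 19: 19+2=21, 19+15=11
A + B = {3, 9, 11, 16, 19, 21}, so |A + B| = 6.
Verify: 6 ≥ 4? Yes ✓.

CD lower bound = 4, actual |A + B| = 6.


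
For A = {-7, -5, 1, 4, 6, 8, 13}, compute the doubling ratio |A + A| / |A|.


|A| = 7.
Compute A + A by enumerating all 49 pairs.
A + A = {-14, -12, -10, -6, -4, -3, -1, 1, 2, 3, 5, 6, 7, 8, 9, 10, 12, 14, 16, 17, 19, 21, 26}, so |A + A| = 23.
K = |A + A| / |A| = 23/7 (already in lowest terms) ≈ 3.2857.
Reference: AP of size 7 gives K = 13/7 ≈ 1.8571; a fully generic set of size 7 gives K ≈ 4.0000.

|A| = 7, |A + A| = 23, K = 23/7.


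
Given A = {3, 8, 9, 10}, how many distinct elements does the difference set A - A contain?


A - A = {a - a' : a, a' ∈ A}; |A| = 4.
Bounds: 2|A|-1 ≤ |A - A| ≤ |A|² - |A| + 1, i.e. 7 ≤ |A - A| ≤ 13.
Note: 0 ∈ A - A always (from a - a). The set is symmetric: if d ∈ A - A then -d ∈ A - A.
Enumerate nonzero differences d = a - a' with a > a' (then include -d):
Positive differences: {1, 2, 5, 6, 7}
Full difference set: {0} ∪ (positive diffs) ∪ (negative diffs).
|A - A| = 1 + 2·5 = 11 (matches direct enumeration: 11).

|A - A| = 11


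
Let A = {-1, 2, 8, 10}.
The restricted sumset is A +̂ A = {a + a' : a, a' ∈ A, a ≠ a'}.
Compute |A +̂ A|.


Restricted sumset: A +̂ A = {a + a' : a ∈ A, a' ∈ A, a ≠ a'}.
Equivalently, take A + A and drop any sum 2a that is achievable ONLY as a + a for a ∈ A (i.e. sums representable only with equal summands).
Enumerate pairs (a, a') with a < a' (symmetric, so each unordered pair gives one sum; this covers all a ≠ a'):
  -1 + 2 = 1
  -1 + 8 = 7
  -1 + 10 = 9
  2 + 8 = 10
  2 + 10 = 12
  8 + 10 = 18
Collected distinct sums: {1, 7, 9, 10, 12, 18}
|A +̂ A| = 6
(Reference bound: |A +̂ A| ≥ 2|A| - 3 for |A| ≥ 2, with |A| = 4 giving ≥ 5.)

|A +̂ A| = 6


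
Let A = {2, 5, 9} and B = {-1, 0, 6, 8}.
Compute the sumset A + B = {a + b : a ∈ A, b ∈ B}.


A + B = {a + b : a ∈ A, b ∈ B}.
Enumerate all |A|·|B| = 3·4 = 12 pairs (a, b) and collect distinct sums.
a = 2: 2+-1=1, 2+0=2, 2+6=8, 2+8=10
a = 5: 5+-1=4, 5+0=5, 5+6=11, 5+8=13
a = 9: 9+-1=8, 9+0=9, 9+6=15, 9+8=17
Collecting distinct sums: A + B = {1, 2, 4, 5, 8, 9, 10, 11, 13, 15, 17}
|A + B| = 11

A + B = {1, 2, 4, 5, 8, 9, 10, 11, 13, 15, 17}


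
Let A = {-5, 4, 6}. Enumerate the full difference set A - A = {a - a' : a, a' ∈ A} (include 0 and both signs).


A - A = {a - a' : a, a' ∈ A}.
Compute a - a' for each ordered pair (a, a'):
a = -5: -5--5=0, -5-4=-9, -5-6=-11
a = 4: 4--5=9, 4-4=0, 4-6=-2
a = 6: 6--5=11, 6-4=2, 6-6=0
Collecting distinct values (and noting 0 appears from a-a):
A - A = {-11, -9, -2, 0, 2, 9, 11}
|A - A| = 7

A - A = {-11, -9, -2, 0, 2, 9, 11}


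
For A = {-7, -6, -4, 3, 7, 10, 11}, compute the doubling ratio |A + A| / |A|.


|A| = 7.
Compute A + A by enumerating all 49 pairs.
A + A = {-14, -13, -12, -11, -10, -8, -4, -3, -1, 0, 1, 3, 4, 5, 6, 7, 10, 13, 14, 17, 18, 20, 21, 22}, so |A + A| = 24.
K = |A + A| / |A| = 24/7 (already in lowest terms) ≈ 3.4286.
Reference: AP of size 7 gives K = 13/7 ≈ 1.8571; a fully generic set of size 7 gives K ≈ 4.0000.

|A| = 7, |A + A| = 24, K = 24/7.


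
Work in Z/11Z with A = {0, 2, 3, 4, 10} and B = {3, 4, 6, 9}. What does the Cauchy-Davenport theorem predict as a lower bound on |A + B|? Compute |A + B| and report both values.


Cauchy-Davenport: |A + B| ≥ min(p, |A| + |B| - 1) for A, B nonempty in Z/pZ.
|A| = 5, |B| = 4, p = 11.
CD lower bound = min(11, 5 + 4 - 1) = min(11, 8) = 8.
Compute A + B mod 11 directly:
a = 0: 0+3=3, 0+4=4, 0+6=6, 0+9=9
a = 2: 2+3=5, 2+4=6, 2+6=8, 2+9=0
a = 3: 3+3=6, 3+4=7, 3+6=9, 3+9=1
a = 4: 4+3=7, 4+4=8, 4+6=10, 4+9=2
a = 10: 10+3=2, 10+4=3, 10+6=5, 10+9=8
A + B = {0, 1, 2, 3, 4, 5, 6, 7, 8, 9, 10}, so |A + B| = 11.
Verify: 11 ≥ 8? Yes ✓.

CD lower bound = 8, actual |A + B| = 11.


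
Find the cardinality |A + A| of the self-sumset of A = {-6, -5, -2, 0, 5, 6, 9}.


A + A = {a + a' : a, a' ∈ A}; |A| = 7.
General bounds: 2|A| - 1 ≤ |A + A| ≤ |A|(|A|+1)/2, i.e. 13 ≤ |A + A| ≤ 28.
Lower bound 2|A|-1 is attained iff A is an arithmetic progression.
Enumerate sums a + a' for a ≤ a' (symmetric, so this suffices):
a = -6: -6+-6=-12, -6+-5=-11, -6+-2=-8, -6+0=-6, -6+5=-1, -6+6=0, -6+9=3
a = -5: -5+-5=-10, -5+-2=-7, -5+0=-5, -5+5=0, -5+6=1, -5+9=4
a = -2: -2+-2=-4, -2+0=-2, -2+5=3, -2+6=4, -2+9=7
a = 0: 0+0=0, 0+5=5, 0+6=6, 0+9=9
a = 5: 5+5=10, 5+6=11, 5+9=14
a = 6: 6+6=12, 6+9=15
a = 9: 9+9=18
Distinct sums: {-12, -11, -10, -8, -7, -6, -5, -4, -2, -1, 0, 1, 3, 4, 5, 6, 7, 9, 10, 11, 12, 14, 15, 18}
|A + A| = 24

|A + A| = 24


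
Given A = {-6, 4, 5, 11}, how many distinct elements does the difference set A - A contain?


A - A = {a - a' : a, a' ∈ A}; |A| = 4.
Bounds: 2|A|-1 ≤ |A - A| ≤ |A|² - |A| + 1, i.e. 7 ≤ |A - A| ≤ 13.
Note: 0 ∈ A - A always (from a - a). The set is symmetric: if d ∈ A - A then -d ∈ A - A.
Enumerate nonzero differences d = a - a' with a > a' (then include -d):
Positive differences: {1, 6, 7, 10, 11, 17}
Full difference set: {0} ∪ (positive diffs) ∪ (negative diffs).
|A - A| = 1 + 2·6 = 13 (matches direct enumeration: 13).

|A - A| = 13


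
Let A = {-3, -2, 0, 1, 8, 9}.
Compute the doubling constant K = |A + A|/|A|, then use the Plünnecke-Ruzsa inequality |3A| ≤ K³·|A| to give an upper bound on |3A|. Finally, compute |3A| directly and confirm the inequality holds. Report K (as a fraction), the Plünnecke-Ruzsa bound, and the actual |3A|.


|A| = 6.
Step 1: Compute A + A by enumerating all 36 pairs.
A + A = {-6, -5, -4, -3, -2, -1, 0, 1, 2, 5, 6, 7, 8, 9, 10, 16, 17, 18}, so |A + A| = 18.
Step 2: Doubling constant K = |A + A|/|A| = 18/6 = 18/6 ≈ 3.0000.
Step 3: Plünnecke-Ruzsa gives |3A| ≤ K³·|A| = (3.0000)³ · 6 ≈ 162.0000.
Step 4: Compute 3A = A + A + A directly by enumerating all triples (a,b,c) ∈ A³; |3A| = 32.
Step 5: Check 32 ≤ 162.0000? Yes ✓.

K = 18/6, Plünnecke-Ruzsa bound K³|A| ≈ 162.0000, |3A| = 32, inequality holds.


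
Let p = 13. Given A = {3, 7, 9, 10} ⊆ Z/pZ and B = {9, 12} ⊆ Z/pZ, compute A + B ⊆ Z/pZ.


Work in Z/13Z: reduce every sum a + b modulo 13.
Enumerate all 8 pairs:
a = 3: 3+9=12, 3+12=2
a = 7: 7+9=3, 7+12=6
a = 9: 9+9=5, 9+12=8
a = 10: 10+9=6, 10+12=9
Distinct residues collected: {2, 3, 5, 6, 8, 9, 12}
|A + B| = 7 (out of 13 total residues).

A + B = {2, 3, 5, 6, 8, 9, 12}


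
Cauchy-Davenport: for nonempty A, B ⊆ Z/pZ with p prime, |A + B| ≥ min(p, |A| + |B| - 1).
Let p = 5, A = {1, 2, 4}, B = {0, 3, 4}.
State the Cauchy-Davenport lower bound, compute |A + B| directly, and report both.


Cauchy-Davenport: |A + B| ≥ min(p, |A| + |B| - 1) for A, B nonempty in Z/pZ.
|A| = 3, |B| = 3, p = 5.
CD lower bound = min(5, 3 + 3 - 1) = min(5, 5) = 5.
Compute A + B mod 5 directly:
a = 1: 1+0=1, 1+3=4, 1+4=0
a = 2: 2+0=2, 2+3=0, 2+4=1
a = 4: 4+0=4, 4+3=2, 4+4=3
A + B = {0, 1, 2, 3, 4}, so |A + B| = 5.
Verify: 5 ≥ 5? Yes ✓.

CD lower bound = 5, actual |A + B| = 5.


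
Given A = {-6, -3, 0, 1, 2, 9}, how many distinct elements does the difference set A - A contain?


A - A = {a - a' : a, a' ∈ A}; |A| = 6.
Bounds: 2|A|-1 ≤ |A - A| ≤ |A|² - |A| + 1, i.e. 11 ≤ |A - A| ≤ 31.
Note: 0 ∈ A - A always (from a - a). The set is symmetric: if d ∈ A - A then -d ∈ A - A.
Enumerate nonzero differences d = a - a' with a > a' (then include -d):
Positive differences: {1, 2, 3, 4, 5, 6, 7, 8, 9, 12, 15}
Full difference set: {0} ∪ (positive diffs) ∪ (negative diffs).
|A - A| = 1 + 2·11 = 23 (matches direct enumeration: 23).

|A - A| = 23


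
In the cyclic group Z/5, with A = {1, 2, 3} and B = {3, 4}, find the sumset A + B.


Work in Z/5Z: reduce every sum a + b modulo 5.
Enumerate all 6 pairs:
a = 1: 1+3=4, 1+4=0
a = 2: 2+3=0, 2+4=1
a = 3: 3+3=1, 3+4=2
Distinct residues collected: {0, 1, 2, 4}
|A + B| = 4 (out of 5 total residues).

A + B = {0, 1, 2, 4}
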